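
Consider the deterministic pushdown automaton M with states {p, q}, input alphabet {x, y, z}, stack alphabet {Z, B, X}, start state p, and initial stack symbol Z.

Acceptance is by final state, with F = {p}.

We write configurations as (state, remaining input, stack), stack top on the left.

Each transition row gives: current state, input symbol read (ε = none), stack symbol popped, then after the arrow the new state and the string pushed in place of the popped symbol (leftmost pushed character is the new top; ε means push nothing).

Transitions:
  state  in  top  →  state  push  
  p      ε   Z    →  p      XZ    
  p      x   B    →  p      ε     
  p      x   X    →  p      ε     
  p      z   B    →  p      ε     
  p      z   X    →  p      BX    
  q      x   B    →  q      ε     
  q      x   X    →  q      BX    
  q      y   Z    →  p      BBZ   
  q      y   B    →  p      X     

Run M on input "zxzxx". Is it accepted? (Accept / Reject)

Accept

(p, zxzxx, Z)
  ε-move, top Z: go to p, push XZ → (p, zxzxx, XZ)
  read z, top X: go to p, push BX → (p, xzxx, BXZ)
  read x, top B: go to p, push ε → (p, zxx, XZ)
  read z, top X: go to p, push BX → (p, xx, BXZ)
  read x, top B: go to p, push ε → (p, x, XZ)
  read x, top X: go to p, push ε → (p, ε, Z)
All input consumed; state p ∈ F.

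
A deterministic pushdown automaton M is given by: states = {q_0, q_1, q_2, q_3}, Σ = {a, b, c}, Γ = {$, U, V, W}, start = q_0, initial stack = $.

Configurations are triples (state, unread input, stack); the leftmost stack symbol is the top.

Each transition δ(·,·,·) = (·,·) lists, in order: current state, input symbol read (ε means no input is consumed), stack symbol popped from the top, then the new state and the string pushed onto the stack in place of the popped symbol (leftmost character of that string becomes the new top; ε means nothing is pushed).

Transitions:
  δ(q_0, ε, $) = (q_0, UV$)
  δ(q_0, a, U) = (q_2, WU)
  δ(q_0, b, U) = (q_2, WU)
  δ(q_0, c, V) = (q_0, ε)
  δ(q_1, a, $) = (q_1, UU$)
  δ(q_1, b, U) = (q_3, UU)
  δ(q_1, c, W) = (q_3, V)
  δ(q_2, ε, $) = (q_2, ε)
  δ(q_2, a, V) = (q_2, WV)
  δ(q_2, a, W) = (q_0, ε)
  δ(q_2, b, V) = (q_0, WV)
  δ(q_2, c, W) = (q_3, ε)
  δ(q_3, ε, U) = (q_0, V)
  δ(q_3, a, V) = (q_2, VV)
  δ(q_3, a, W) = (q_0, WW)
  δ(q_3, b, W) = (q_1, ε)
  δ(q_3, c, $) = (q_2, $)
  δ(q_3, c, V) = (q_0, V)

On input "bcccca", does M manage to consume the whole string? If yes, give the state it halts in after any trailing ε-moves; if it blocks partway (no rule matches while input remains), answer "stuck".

(q_0, bcccca, $)
  ε-move, top $: go to q_0, push UV$ → (q_0, bcccca, UV$)
  read b, top U: go to q_2, push WU → (q_2, cccca, WUV$)
  read c, top W: go to q_3, push ε → (q_3, ccca, UV$)
  ε-move, top U: go to q_0, push V → (q_0, ccca, VV$)
  read c, top V: go to q_0, push ε → (q_0, cca, V$)
  read c, top V: go to q_0, push ε → (q_0, ca, $)
  ε-move, top $: go to q_0, push UV$ → (q_0, ca, UV$)
No transition for (q_0, c, top U); M blocks with input ca remaining.

stuck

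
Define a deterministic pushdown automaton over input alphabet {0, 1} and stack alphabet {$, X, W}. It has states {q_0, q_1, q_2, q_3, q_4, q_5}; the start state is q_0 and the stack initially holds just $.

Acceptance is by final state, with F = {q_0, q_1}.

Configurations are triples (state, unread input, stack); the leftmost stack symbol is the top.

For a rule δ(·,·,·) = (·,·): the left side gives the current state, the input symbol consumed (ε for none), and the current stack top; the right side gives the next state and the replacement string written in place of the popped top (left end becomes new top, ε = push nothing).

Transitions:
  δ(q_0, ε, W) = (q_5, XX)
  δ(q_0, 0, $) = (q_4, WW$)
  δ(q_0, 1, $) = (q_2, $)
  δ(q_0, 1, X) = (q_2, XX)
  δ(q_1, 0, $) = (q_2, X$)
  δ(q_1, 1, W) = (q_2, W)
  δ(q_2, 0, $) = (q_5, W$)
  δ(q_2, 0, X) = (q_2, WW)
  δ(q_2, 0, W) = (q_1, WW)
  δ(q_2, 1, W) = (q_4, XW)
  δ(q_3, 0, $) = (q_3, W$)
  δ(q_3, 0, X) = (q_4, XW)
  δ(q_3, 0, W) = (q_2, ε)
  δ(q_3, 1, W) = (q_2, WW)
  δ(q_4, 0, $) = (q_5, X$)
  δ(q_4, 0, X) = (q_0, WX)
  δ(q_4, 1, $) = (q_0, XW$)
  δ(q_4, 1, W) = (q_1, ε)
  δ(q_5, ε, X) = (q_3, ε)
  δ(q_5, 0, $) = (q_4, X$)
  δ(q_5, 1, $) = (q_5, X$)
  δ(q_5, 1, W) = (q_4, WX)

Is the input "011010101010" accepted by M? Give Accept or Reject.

Accept

(q_0, 011010101010, $) ⊢ (q_4, 11010101010, WW$) ⊢ (q_1, 1010101010, W$) ⊢ (q_2, 010101010, W$) ⊢ (q_1, 10101010, WW$) ⊢ (q_2, 0101010, WW$) ⊢ (q_1, 101010, WWW$) ⊢ (q_2, 01010, WWW$) ⊢ (q_1, 1010, WWWW$) ⊢ (q_2, 010, WWWW$) ⊢ (q_1, 10, WWWWW$) ⊢ (q_2, 0, WWWWW$) ⊢ (q_1, ε, WWWWWW$)
All input consumed; state q_1 ∈ F.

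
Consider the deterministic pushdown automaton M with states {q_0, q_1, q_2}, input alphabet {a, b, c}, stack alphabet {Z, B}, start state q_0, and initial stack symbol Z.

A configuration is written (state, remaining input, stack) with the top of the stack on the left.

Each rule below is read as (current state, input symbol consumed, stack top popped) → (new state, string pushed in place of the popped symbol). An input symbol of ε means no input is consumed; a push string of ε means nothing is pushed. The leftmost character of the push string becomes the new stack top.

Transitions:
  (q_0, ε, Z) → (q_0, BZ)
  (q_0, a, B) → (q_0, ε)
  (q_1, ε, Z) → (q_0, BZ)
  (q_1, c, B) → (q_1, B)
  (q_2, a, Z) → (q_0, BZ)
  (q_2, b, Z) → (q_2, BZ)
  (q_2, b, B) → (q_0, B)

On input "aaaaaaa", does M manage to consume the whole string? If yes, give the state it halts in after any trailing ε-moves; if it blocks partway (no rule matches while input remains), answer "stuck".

(q_0, aaaaaaa, Z) ⊢ (q_0, aaaaaaa, BZ) ⊢ (q_0, aaaaaa, Z) ⊢ (q_0, aaaaaa, BZ) ⊢ (q_0, aaaaa, Z) ⊢ (q_0, aaaaa, BZ) ⊢ (q_0, aaaa, Z) ⊢ (q_0, aaaa, BZ) ⊢ (q_0, aaa, Z) ⊢ (q_0, aaa, BZ) ⊢ (q_0, aa, Z) ⊢ (q_0, aa, BZ) ⊢ (q_0, a, Z) ⊢ (q_0, a, BZ) ⊢ (q_0, ε, Z) ⊢ (q_0, ε, BZ)
All input consumed; M is in state q_0.

q_0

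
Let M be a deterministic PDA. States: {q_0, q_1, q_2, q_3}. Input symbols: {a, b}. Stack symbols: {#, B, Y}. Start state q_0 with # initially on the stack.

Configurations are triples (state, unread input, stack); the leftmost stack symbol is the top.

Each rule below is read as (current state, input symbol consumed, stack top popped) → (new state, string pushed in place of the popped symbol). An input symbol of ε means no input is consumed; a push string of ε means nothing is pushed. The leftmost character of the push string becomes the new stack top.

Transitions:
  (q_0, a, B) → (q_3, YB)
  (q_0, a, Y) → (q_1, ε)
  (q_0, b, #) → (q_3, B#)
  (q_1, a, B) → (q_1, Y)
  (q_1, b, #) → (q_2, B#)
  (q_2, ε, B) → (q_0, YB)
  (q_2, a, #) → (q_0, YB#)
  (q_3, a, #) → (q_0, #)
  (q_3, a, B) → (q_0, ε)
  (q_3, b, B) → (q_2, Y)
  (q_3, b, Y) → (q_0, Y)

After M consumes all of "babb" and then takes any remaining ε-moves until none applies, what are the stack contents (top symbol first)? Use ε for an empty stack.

Y#

(q_0, babb, #)
  read b, top #: go to q_3, push B# → (q_3, abb, B#)
  read a, top B: go to q_0, push ε → (q_0, bb, #)
  read b, top #: go to q_3, push B# → (q_3, b, B#)
  read b, top B: go to q_2, push Y → (q_2, ε, Y#)
All input consumed in state q_2 with stack Y#.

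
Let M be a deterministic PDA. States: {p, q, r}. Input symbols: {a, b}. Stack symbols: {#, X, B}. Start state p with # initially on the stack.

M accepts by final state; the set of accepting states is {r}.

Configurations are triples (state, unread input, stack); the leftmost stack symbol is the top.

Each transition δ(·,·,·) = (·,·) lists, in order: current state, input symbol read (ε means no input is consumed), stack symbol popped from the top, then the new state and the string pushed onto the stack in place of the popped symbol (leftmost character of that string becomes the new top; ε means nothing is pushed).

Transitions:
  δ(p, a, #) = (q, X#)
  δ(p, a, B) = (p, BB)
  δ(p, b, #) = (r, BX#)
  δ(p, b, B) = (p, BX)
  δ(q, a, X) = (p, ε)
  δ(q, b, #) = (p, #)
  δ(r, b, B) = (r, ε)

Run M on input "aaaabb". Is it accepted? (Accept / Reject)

Accept

(p, aaaabb, #)
  read a, top #: go to q, push X# → (q, aaabb, X#)
  read a, top X: go to p, push ε → (p, aabb, #)
  read a, top #: go to q, push X# → (q, abb, X#)
  read a, top X: go to p, push ε → (p, bb, #)
  read b, top #: go to r, push BX# → (r, b, BX#)
  read b, top B: go to r, push ε → (r, ε, X#)
All input consumed; state r ∈ F.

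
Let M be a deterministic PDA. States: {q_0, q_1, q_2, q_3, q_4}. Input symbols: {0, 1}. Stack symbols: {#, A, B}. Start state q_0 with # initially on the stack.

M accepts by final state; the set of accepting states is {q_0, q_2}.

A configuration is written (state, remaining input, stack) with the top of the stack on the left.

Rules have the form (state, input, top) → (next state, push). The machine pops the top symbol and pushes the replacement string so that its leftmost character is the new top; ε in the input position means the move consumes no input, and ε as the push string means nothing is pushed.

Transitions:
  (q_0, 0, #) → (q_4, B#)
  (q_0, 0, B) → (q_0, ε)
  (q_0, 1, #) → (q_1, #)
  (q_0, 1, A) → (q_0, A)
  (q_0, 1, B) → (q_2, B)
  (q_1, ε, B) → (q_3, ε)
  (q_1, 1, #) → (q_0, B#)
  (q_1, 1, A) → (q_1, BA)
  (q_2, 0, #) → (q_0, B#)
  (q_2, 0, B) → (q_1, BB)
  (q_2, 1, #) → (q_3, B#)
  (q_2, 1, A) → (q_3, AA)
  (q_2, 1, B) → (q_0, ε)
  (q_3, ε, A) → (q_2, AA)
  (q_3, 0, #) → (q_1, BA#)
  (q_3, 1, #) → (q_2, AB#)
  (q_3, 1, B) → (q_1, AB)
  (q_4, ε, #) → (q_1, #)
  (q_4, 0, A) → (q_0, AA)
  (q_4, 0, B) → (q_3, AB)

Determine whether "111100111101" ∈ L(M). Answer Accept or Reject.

(q_0, 111100111101, #) ⊢ (q_1, 11100111101, #) ⊢ (q_0, 1100111101, B#) ⊢ (q_2, 100111101, B#) ⊢ (q_0, 00111101, #) ⊢ (q_4, 0111101, B#) ⊢ (q_3, 111101, AB#) ⊢ (q_2, 111101, AAB#) ⊢ (q_3, 11101, AAAB#) ⊢ (q_2, 11101, AAAAB#) ⊢ (q_3, 1101, AAAAAB#) ⊢ (q_2, 1101, AAAAAAB#) ⊢ (q_3, 101, AAAAAAAB#) ⊢ (q_2, 101, AAAAAAAAB#) ⊢ (q_3, 01, AAAAAAAAAB#) ⊢ (q_2, 01, AAAAAAAAAAB#)
No transition applies at (q_2, 01, AAAAAAAAAAB#); input not fully consumed.

Reject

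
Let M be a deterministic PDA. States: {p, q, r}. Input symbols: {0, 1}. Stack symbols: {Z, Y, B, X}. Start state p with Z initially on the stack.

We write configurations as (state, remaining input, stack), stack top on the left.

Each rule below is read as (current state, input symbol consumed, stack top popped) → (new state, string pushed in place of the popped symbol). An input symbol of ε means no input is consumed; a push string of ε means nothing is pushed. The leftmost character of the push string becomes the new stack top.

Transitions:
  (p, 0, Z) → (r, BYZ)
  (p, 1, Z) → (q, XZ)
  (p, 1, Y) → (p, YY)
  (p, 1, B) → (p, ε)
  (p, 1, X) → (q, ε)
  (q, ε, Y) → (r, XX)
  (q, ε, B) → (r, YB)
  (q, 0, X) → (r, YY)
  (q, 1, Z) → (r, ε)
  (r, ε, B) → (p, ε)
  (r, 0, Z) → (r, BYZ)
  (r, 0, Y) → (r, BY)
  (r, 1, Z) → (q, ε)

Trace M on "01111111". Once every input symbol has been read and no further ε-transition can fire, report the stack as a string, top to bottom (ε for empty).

(p, 01111111, Z) ⊢ (r, 1111111, BYZ) ⊢ (p, 1111111, YZ) ⊢ (p, 111111, YYZ) ⊢ (p, 11111, YYYZ) ⊢ (p, 1111, YYYYZ) ⊢ (p, 111, YYYYYZ) ⊢ (p, 11, YYYYYYZ) ⊢ (p, 1, YYYYYYYZ) ⊢ (p, ε, YYYYYYYYZ)
All input consumed in state p with stack YYYYYYYYZ.

YYYYYYYYZ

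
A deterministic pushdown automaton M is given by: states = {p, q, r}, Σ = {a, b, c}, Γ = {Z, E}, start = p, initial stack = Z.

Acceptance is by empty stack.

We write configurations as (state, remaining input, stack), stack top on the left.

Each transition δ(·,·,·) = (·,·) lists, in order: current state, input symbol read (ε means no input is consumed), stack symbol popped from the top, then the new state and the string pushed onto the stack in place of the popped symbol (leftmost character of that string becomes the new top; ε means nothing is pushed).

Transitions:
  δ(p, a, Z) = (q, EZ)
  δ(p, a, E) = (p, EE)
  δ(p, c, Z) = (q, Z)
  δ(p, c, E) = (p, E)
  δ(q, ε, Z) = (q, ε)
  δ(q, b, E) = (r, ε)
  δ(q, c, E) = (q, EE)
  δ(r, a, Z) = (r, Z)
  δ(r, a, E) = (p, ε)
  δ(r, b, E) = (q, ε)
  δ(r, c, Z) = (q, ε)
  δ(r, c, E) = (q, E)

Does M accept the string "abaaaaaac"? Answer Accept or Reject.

Accept

(p, abaaaaaac, Z)
  read a, top Z: go to q, push EZ → (q, baaaaaac, EZ)
  read b, top E: go to r, push ε → (r, aaaaaac, Z)
  read a, top Z: go to r, push Z → (r, aaaaac, Z)
  read a, top Z: go to r, push Z → (r, aaaac, Z)
  read a, top Z: go to r, push Z → (r, aaac, Z)
  read a, top Z: go to r, push Z → (r, aac, Z)
  read a, top Z: go to r, push Z → (r, ac, Z)
  read a, top Z: go to r, push Z → (r, c, Z)
  read c, top Z: go to q, push ε → (q, ε, ε)
All input consumed and the stack is empty.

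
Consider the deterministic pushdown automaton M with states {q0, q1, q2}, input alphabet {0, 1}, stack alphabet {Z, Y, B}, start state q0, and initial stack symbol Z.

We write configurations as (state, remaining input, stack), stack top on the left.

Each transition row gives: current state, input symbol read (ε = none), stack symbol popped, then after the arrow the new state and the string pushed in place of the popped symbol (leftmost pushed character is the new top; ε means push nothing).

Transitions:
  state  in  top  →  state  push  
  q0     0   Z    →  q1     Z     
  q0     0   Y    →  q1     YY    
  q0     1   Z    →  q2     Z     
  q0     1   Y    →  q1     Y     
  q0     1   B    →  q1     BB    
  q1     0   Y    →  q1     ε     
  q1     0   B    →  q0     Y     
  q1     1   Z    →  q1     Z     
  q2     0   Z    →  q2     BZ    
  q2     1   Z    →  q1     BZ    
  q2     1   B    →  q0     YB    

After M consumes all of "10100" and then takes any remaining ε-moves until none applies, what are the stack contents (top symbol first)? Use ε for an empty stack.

YBZ

(q0, 10100, Z) ⊢ (q2, 0100, Z) ⊢ (q2, 100, BZ) ⊢ (q0, 00, YBZ) ⊢ (q1, 0, YYBZ) ⊢ (q1, ε, YBZ)
All input consumed in state q1 with stack YBZ.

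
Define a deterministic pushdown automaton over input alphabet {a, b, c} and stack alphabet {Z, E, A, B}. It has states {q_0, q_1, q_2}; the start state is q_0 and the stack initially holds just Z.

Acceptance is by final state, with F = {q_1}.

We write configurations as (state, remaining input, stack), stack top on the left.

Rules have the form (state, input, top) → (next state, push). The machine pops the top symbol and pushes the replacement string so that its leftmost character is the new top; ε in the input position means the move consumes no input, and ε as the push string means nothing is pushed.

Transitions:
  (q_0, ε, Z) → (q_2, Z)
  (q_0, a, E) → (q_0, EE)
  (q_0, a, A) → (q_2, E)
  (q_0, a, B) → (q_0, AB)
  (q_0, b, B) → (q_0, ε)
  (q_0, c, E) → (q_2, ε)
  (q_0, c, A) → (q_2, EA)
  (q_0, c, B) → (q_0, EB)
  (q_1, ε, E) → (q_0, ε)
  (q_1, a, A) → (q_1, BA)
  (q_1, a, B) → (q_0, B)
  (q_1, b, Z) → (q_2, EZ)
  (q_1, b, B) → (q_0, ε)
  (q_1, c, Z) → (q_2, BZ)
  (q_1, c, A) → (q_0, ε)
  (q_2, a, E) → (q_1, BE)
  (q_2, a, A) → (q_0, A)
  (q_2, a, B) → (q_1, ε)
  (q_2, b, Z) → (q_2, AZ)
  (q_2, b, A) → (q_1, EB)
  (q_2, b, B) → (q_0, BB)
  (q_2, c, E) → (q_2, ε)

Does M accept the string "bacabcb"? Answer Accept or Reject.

Accept

(q_0, bacabcb, Z)
  ε-move, top Z: go to q_2, push Z → (q_2, bacabcb, Z)
  read b, top Z: go to q_2, push AZ → (q_2, acabcb, AZ)
  read a, top A: go to q_0, push A → (q_0, cabcb, AZ)
  read c, top A: go to q_2, push EA → (q_2, abcb, EAZ)
  read a, top E: go to q_1, push BE → (q_1, bcb, BEAZ)
  read b, top B: go to q_0, push ε → (q_0, cb, EAZ)
  read c, top E: go to q_2, push ε → (q_2, b, AZ)
  read b, top A: go to q_1, push EB → (q_1, ε, EBZ)
All input consumed; state q_1 ∈ F.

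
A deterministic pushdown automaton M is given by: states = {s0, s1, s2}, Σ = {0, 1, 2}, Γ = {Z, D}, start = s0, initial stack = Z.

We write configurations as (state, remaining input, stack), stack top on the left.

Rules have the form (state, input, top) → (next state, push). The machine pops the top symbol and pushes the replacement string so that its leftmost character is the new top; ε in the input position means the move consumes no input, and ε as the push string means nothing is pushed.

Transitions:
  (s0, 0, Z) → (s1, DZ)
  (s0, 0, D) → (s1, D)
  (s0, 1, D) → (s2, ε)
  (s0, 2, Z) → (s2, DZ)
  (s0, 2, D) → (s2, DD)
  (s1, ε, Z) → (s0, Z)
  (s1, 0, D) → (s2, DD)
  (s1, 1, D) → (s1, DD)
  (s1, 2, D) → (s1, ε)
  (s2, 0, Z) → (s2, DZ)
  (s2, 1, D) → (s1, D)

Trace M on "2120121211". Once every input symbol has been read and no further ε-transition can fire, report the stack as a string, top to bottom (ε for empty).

(s0, 2120121211, Z) ⊢ (s2, 120121211, DZ) ⊢ (s1, 20121211, DZ) ⊢ (s1, 0121211, Z) ⊢ (s0, 0121211, Z) ⊢ (s1, 121211, DZ) ⊢ (s1, 21211, DDZ) ⊢ (s1, 1211, DZ) ⊢ (s1, 211, DDZ) ⊢ (s1, 11, DZ) ⊢ (s1, 1, DDZ) ⊢ (s1, ε, DDDZ)
All input consumed in state s1 with stack DDDZ.

DDDZ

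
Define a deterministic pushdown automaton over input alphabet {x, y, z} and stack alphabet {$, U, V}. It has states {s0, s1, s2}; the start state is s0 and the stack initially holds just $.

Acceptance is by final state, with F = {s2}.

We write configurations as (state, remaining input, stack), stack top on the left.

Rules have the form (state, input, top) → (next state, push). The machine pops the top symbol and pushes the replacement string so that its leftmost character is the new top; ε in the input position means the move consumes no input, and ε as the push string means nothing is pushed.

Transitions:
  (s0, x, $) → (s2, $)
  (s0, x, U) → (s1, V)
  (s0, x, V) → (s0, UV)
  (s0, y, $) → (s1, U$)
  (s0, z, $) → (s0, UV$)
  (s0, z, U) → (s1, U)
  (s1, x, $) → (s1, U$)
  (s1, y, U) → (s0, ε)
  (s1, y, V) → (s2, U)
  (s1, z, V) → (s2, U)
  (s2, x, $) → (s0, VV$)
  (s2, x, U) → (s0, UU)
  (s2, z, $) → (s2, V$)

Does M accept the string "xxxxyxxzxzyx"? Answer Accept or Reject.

(s0, xxxxyxxzxzyx, $) ⊢ (s2, xxxyxxzxzyx, $) ⊢ (s0, xxyxxzxzyx, VV$) ⊢ (s0, xyxxzxzyx, UVV$) ⊢ (s1, yxxzxzyx, VVV$) ⊢ (s2, xxzxzyx, UVV$) ⊢ (s0, xzxzyx, UUVV$) ⊢ (s1, zxzyx, VUVV$) ⊢ (s2, xzyx, UUVV$) ⊢ (s0, zyx, UUUVV$) ⊢ (s1, yx, UUUVV$) ⊢ (s0, x, UUVV$) ⊢ (s1, ε, VUVV$)
All input consumed; state s1 ∉ F and no further ε-move applies.

Reject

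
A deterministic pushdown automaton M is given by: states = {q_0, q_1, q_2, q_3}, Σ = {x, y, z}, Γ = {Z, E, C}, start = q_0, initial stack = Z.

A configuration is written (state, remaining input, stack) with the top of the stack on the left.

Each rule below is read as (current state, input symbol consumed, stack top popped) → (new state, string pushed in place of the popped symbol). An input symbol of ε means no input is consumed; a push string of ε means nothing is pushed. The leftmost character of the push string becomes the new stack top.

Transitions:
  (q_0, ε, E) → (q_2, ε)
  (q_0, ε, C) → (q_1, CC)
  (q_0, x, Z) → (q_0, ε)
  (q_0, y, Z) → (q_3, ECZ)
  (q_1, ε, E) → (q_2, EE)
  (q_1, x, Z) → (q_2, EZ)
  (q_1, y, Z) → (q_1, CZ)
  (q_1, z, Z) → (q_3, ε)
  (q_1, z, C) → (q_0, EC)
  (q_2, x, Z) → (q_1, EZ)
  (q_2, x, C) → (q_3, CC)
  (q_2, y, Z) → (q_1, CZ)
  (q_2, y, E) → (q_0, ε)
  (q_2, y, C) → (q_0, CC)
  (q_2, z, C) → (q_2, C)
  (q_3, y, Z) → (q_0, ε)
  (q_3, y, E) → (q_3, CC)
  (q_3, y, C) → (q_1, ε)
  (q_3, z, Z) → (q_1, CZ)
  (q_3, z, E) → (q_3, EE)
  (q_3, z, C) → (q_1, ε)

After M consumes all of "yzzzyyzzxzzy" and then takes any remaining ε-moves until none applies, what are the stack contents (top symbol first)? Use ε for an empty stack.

(q_0, yzzzyyzzxzzy, Z)
  read y, top Z: go to q_3, push ECZ → (q_3, zzzyyzzxzzy, ECZ)
  read z, top E: go to q_3, push EE → (q_3, zzyyzzxzzy, EECZ)
  read z, top E: go to q_3, push EE → (q_3, zyyzzxzzy, EEECZ)
  read z, top E: go to q_3, push EE → (q_3, yyzzxzzy, EEEECZ)
  read y, top E: go to q_3, push CC → (q_3, yzzxzzy, CCEEECZ)
  read y, top C: go to q_1, push ε → (q_1, zzxzzy, CEEECZ)
  read z, top C: go to q_0, push EC → (q_0, zxzzy, ECEEECZ)
  ε-move, top E: go to q_2, push ε → (q_2, zxzzy, CEEECZ)
  read z, top C: go to q_2, push C → (q_2, xzzy, CEEECZ)
  read x, top C: go to q_3, push CC → (q_3, zzy, CCEEECZ)
  read z, top C: go to q_1, push ε → (q_1, zy, CEEECZ)
  read z, top C: go to q_0, push EC → (q_0, y, ECEEECZ)
  ε-move, top E: go to q_2, push ε → (q_2, y, CEEECZ)
  read y, top C: go to q_0, push CC → (q_0, ε, CCEEECZ)
  ε-move, top C: go to q_1, push CC → (q_1, ε, CCCEEECZ)
All input consumed in state q_1 with stack CCCEEECZ.

CCCEEECZ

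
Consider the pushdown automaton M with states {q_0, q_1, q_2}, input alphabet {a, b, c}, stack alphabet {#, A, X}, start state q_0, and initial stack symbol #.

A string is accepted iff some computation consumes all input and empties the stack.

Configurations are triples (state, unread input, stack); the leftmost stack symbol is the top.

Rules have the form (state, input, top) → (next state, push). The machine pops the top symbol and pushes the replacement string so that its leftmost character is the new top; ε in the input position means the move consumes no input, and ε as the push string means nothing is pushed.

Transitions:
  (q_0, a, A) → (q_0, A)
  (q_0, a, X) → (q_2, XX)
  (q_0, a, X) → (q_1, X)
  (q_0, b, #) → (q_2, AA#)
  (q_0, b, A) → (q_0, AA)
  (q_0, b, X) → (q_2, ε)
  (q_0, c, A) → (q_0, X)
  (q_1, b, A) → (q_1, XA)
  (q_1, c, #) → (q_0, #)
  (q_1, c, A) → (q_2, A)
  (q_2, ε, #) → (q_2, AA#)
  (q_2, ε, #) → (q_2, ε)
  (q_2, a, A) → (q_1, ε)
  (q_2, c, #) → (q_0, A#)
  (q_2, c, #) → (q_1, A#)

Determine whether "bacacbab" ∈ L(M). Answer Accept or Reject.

No computation consumes all input and empties the stack.

Reject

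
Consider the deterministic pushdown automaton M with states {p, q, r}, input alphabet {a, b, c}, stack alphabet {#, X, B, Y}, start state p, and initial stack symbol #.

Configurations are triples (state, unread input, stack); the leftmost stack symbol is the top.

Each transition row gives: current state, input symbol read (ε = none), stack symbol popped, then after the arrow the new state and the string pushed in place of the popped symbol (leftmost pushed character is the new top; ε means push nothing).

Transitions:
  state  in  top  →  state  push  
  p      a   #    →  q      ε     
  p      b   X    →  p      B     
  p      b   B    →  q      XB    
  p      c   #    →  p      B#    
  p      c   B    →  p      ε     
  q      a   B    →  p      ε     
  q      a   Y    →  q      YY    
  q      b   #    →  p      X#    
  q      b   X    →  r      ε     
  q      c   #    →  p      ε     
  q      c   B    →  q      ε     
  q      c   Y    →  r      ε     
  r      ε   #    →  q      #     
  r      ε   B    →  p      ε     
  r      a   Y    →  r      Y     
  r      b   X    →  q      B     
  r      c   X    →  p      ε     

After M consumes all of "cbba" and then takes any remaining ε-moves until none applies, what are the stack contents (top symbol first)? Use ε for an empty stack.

(p, cbba, #)
  read c, top #: go to p, push B# → (p, bba, B#)
  read b, top B: go to q, push XB → (q, ba, XB#)
  read b, top X: go to r, push ε → (r, a, B#)
  ε-move, top B: go to p, push ε → (p, a, #)
  read a, top #: go to q, push ε → (q, ε, ε)
All input consumed in state q with stack ε.

ε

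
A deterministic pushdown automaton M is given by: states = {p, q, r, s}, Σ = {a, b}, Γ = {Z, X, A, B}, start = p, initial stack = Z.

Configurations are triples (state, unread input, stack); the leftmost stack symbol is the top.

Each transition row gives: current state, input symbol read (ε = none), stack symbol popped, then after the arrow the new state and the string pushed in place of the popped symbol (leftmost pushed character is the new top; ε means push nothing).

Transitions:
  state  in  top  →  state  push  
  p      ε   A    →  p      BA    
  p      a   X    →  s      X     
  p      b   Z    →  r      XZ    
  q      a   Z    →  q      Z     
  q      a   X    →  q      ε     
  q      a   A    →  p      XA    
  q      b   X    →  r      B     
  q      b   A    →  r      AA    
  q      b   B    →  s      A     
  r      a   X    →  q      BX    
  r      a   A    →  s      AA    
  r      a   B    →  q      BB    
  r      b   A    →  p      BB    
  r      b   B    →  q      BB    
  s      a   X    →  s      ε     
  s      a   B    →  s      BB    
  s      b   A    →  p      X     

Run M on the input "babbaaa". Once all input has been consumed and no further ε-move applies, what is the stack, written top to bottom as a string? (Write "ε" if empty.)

Z

(p, babbaaa, Z)
  read b, top Z: go to r, push XZ → (r, abbaaa, XZ)
  read a, top X: go to q, push BX → (q, bbaaa, BXZ)
  read b, top B: go to s, push A → (s, baaa, AXZ)
  read b, top A: go to p, push X → (p, aaa, XXZ)
  read a, top X: go to s, push X → (s, aa, XXZ)
  read a, top X: go to s, push ε → (s, a, XZ)
  read a, top X: go to s, push ε → (s, ε, Z)
All input consumed in state s with stack Z.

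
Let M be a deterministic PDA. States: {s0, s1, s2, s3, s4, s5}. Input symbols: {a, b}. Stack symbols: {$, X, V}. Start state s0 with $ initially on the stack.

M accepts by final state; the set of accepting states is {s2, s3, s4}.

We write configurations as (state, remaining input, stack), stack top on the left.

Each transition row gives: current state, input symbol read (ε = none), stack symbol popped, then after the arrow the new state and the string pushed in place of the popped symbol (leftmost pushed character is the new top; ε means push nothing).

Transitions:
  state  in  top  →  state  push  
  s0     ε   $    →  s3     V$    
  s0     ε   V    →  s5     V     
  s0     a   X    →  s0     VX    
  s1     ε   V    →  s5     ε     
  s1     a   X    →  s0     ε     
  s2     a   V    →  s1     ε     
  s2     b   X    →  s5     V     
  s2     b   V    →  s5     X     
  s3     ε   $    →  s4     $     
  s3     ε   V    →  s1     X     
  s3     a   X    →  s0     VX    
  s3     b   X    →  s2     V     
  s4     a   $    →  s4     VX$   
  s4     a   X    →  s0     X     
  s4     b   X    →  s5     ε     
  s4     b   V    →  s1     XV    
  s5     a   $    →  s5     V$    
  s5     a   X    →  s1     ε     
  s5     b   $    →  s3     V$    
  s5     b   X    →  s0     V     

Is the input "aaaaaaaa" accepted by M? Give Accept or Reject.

Accept

(s0, aaaaaaaa, $)
  ε-move, top $: go to s3, push V$ → (s3, aaaaaaaa, V$)
  ε-move, top V: go to s1, push X → (s1, aaaaaaaa, X$)
  read a, top X: go to s0, push ε → (s0, aaaaaaa, $)
  ε-move, top $: go to s3, push V$ → (s3, aaaaaaa, V$)
  ε-move, top V: go to s1, push X → (s1, aaaaaaa, X$)
  read a, top X: go to s0, push ε → (s0, aaaaaa, $)
  ε-move, top $: go to s3, push V$ → (s3, aaaaaa, V$)
  ε-move, top V: go to s1, push X → (s1, aaaaaa, X$)
  read a, top X: go to s0, push ε → (s0, aaaaa, $)
  ε-move, top $: go to s3, push V$ → (s3, aaaaa, V$)
  ε-move, top V: go to s1, push X → (s1, aaaaa, X$)
  read a, top X: go to s0, push ε → (s0, aaaa, $)
  ε-move, top $: go to s3, push V$ → (s3, aaaa, V$)
  ε-move, top V: go to s1, push X → (s1, aaaa, X$)
  read a, top X: go to s0, push ε → (s0, aaa, $)
  ε-move, top $: go to s3, push V$ → (s3, aaa, V$)
  ε-move, top V: go to s1, push X → (s1, aaa, X$)
  read a, top X: go to s0, push ε → (s0, aa, $)
  ε-move, top $: go to s3, push V$ → (s3, aa, V$)
  ε-move, top V: go to s1, push X → (s1, aa, X$)
  read a, top X: go to s0, push ε → (s0, a, $)
  ε-move, top $: go to s3, push V$ → (s3, a, V$)
  ε-move, top V: go to s1, push X → (s1, a, X$)
  read a, top X: go to s0, push ε → (s0, ε, $)
  ε-move, top $: go to s3, push V$ → (s3, ε, V$)
All input consumed; state s3 ∈ F.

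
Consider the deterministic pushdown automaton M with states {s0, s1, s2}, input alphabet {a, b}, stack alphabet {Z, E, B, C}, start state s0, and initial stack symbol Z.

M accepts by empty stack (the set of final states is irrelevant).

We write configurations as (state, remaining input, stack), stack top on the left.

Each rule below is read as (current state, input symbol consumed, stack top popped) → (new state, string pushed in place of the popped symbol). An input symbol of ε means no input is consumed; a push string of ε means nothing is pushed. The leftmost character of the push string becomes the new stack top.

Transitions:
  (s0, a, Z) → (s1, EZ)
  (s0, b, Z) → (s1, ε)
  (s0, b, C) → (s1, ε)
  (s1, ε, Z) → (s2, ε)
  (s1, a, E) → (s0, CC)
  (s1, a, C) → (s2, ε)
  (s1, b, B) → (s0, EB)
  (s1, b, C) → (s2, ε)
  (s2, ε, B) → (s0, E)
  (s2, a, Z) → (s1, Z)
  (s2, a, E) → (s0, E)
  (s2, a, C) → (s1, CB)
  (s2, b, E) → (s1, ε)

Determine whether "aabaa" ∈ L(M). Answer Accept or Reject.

Accept

(s0, aabaa, Z)
  read a, top Z: go to s1, push EZ → (s1, abaa, EZ)
  read a, top E: go to s0, push CC → (s0, baa, CCZ)
  read b, top C: go to s1, push ε → (s1, aa, CZ)
  read a, top C: go to s2, push ε → (s2, a, Z)
  read a, top Z: go to s1, push Z → (s1, ε, Z)
  ε-move, top Z: go to s2, push ε → (s2, ε, ε)
All input consumed and the stack is empty.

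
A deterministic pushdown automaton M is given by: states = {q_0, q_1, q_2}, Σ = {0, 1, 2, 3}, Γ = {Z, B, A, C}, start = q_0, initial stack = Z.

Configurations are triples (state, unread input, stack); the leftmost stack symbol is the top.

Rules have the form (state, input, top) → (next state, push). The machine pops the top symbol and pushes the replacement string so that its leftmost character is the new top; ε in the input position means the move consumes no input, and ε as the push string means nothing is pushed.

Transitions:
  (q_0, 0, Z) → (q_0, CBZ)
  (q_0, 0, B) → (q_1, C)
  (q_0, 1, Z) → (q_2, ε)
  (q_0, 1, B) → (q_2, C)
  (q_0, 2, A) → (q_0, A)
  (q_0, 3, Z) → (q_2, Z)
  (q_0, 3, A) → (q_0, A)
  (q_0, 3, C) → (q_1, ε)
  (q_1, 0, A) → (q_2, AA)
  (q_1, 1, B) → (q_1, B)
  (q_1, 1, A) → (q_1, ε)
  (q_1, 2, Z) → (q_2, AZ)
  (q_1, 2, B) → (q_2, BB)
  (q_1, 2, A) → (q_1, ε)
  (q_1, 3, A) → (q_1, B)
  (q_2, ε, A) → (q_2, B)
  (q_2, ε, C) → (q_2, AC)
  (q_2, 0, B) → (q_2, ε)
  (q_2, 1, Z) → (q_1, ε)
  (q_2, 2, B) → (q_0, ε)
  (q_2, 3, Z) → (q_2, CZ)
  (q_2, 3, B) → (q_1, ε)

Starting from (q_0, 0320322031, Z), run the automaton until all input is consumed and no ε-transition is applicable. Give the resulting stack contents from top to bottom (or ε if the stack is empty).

(q_0, 0320322031, Z)
  read 0, top Z: go to q_0, push CBZ → (q_0, 320322031, CBZ)
  read 3, top C: go to q_1, push ε → (q_1, 20322031, BZ)
  read 2, top B: go to q_2, push BB → (q_2, 0322031, BBZ)
  read 0, top B: go to q_2, push ε → (q_2, 322031, BZ)
  read 3, top B: go to q_1, push ε → (q_1, 22031, Z)
  read 2, top Z: go to q_2, push AZ → (q_2, 2031, AZ)
  ε-move, top A: go to q_2, push B → (q_2, 2031, BZ)
  read 2, top B: go to q_0, push ε → (q_0, 031, Z)
  read 0, top Z: go to q_0, push CBZ → (q_0, 31, CBZ)
  read 3, top C: go to q_1, push ε → (q_1, 1, BZ)
  read 1, top B: go to q_1, push B → (q_1, ε, BZ)
All input consumed in state q_1 with stack BZ.

BZ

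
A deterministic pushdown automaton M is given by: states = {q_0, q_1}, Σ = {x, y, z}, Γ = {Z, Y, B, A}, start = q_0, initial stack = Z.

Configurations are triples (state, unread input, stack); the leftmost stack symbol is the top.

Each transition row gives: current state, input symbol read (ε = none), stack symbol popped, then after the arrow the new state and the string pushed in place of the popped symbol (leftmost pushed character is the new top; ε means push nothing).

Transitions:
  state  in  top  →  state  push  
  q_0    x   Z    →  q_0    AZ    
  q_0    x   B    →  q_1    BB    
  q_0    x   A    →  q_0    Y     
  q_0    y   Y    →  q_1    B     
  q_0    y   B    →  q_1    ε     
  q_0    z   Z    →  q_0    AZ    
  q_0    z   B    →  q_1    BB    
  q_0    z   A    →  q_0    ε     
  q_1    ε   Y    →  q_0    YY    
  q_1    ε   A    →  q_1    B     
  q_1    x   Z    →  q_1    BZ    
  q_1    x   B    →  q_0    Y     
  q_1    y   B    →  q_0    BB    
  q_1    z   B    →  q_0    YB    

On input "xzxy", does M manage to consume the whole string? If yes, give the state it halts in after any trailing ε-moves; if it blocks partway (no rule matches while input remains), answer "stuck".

stuck

(q_0, xzxy, Z)
  read x, top Z: go to q_0, push AZ → (q_0, zxy, AZ)
  read z, top A: go to q_0, push ε → (q_0, xy, Z)
  read x, top Z: go to q_0, push AZ → (q_0, y, AZ)
No transition for (q_0, y, top A); M blocks with input y remaining.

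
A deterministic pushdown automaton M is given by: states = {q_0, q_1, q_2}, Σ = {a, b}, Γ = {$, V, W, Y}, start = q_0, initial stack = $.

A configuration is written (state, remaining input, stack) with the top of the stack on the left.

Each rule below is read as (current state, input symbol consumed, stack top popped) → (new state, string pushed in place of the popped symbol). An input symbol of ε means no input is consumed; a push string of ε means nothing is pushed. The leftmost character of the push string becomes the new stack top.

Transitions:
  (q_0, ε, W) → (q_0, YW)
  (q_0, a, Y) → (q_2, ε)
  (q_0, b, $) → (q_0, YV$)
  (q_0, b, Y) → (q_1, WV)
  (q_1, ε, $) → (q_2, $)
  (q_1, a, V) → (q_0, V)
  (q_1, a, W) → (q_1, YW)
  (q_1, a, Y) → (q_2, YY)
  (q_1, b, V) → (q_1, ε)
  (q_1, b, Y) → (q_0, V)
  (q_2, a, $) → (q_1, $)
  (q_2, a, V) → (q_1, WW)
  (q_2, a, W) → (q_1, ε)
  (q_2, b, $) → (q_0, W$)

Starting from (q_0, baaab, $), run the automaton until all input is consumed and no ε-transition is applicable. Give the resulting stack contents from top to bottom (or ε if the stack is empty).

(q_0, baaab, $)
  read b, top $: go to q_0, push YV$ → (q_0, aaab, YV$)
  read a, top Y: go to q_2, push ε → (q_2, aab, V$)
  read a, top V: go to q_1, push WW → (q_1, ab, WW$)
  read a, top W: go to q_1, push YW → (q_1, b, YWW$)
  read b, top Y: go to q_0, push V → (q_0, ε, VWW$)
All input consumed in state q_0 with stack VWW$.

VWW$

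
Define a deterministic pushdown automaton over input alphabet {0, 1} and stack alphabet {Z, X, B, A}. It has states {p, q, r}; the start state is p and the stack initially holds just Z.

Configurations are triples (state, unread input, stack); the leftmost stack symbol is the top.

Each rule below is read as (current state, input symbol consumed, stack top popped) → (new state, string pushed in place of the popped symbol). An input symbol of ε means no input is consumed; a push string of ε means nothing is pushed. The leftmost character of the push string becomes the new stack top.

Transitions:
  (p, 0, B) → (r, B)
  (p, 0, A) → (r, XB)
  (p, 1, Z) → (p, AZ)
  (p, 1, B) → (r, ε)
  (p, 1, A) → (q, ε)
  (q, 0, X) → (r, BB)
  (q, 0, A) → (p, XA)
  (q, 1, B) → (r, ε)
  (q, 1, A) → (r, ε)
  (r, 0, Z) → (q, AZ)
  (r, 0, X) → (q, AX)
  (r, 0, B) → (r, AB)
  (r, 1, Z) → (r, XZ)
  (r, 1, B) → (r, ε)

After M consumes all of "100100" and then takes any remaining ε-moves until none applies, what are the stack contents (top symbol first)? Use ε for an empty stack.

(p, 100100, Z)
  read 1, top Z: go to p, push AZ → (p, 00100, AZ)
  read 0, top A: go to r, push XB → (r, 0100, XBZ)
  read 0, top X: go to q, push AX → (q, 100, AXBZ)
  read 1, top A: go to r, push ε → (r, 00, XBZ)
  read 0, top X: go to q, push AX → (q, 0, AXBZ)
  read 0, top A: go to p, push XA → (p, ε, XAXBZ)
All input consumed in state p with stack XAXBZ.

XAXBZ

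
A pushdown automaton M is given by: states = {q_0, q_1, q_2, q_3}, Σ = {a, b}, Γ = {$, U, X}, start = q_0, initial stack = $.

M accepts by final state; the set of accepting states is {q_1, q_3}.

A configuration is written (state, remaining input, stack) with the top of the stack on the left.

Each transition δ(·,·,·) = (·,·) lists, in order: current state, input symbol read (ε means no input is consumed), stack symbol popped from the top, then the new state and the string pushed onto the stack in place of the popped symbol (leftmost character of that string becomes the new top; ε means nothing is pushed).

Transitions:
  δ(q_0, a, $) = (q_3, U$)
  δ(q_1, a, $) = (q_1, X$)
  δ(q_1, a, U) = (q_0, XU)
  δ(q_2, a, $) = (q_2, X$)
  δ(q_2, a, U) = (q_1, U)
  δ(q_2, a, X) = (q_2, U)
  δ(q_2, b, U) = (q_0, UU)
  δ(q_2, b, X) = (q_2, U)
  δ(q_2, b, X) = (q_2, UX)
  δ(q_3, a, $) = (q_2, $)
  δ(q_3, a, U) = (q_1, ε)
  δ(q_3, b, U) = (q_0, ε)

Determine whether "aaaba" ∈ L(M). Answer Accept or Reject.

Reject

No computation consumes all input and reaches a final state.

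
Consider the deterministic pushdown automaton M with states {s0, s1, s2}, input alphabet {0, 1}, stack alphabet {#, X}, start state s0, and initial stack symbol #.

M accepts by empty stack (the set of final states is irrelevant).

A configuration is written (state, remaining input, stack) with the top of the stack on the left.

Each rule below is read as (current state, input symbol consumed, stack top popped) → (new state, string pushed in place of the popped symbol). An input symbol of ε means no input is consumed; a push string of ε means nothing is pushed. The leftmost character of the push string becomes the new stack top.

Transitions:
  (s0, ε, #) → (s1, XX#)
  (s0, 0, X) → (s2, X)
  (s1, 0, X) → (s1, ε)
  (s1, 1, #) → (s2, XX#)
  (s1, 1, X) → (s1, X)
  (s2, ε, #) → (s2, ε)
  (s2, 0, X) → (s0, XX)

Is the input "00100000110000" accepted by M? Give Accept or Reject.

(s0, 00100000110000, #)
  ε-move, top #: go to s1, push XX# → (s1, 00100000110000, XX#)
  read 0, top X: go to s1, push ε → (s1, 0100000110000, X#)
  read 0, top X: go to s1, push ε → (s1, 100000110000, #)
  read 1, top #: go to s2, push XX# → (s2, 00000110000, XX#)
  read 0, top X: go to s0, push XX → (s0, 0000110000, XXX#)
  read 0, top X: go to s2, push X → (s2, 000110000, XXX#)
  read 0, top X: go to s0, push XX → (s0, 00110000, XXXX#)
  read 0, top X: go to s2, push X → (s2, 0110000, XXXX#)
  read 0, top X: go to s0, push XX → (s0, 110000, XXXXX#)
No transition applies at (s0, 110000, XXXXX#); input not fully consumed.

Reject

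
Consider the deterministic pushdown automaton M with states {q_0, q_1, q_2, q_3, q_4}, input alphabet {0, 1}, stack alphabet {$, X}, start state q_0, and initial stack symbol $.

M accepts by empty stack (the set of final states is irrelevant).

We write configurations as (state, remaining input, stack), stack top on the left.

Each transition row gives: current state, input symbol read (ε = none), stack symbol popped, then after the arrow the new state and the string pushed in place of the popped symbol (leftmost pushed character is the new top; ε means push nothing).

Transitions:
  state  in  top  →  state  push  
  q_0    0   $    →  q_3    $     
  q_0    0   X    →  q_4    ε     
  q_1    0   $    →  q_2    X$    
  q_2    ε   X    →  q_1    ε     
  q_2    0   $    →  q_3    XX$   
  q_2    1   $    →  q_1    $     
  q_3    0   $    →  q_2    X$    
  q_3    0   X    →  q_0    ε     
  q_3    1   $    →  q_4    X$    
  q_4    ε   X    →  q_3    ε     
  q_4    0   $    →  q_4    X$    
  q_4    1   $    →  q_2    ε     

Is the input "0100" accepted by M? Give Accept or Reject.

(q_0, 0100, $)
  read 0, top $: go to q_3, push $ → (q_3, 100, $)
  read 1, top $: go to q_4, push X$ → (q_4, 00, X$)
  ε-move, top X: go to q_3, push ε → (q_3, 00, $)
  read 0, top $: go to q_2, push X$ → (q_2, 0, X$)
  ε-move, top X: go to q_1, push ε → (q_1, 0, $)
  read 0, top $: go to q_2, push X$ → (q_2, ε, X$)
  ε-move, top X: go to q_1, push ε → (q_1, ε, $)
All input consumed; stack is $, not empty, and no further ε-move applies.

Reject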